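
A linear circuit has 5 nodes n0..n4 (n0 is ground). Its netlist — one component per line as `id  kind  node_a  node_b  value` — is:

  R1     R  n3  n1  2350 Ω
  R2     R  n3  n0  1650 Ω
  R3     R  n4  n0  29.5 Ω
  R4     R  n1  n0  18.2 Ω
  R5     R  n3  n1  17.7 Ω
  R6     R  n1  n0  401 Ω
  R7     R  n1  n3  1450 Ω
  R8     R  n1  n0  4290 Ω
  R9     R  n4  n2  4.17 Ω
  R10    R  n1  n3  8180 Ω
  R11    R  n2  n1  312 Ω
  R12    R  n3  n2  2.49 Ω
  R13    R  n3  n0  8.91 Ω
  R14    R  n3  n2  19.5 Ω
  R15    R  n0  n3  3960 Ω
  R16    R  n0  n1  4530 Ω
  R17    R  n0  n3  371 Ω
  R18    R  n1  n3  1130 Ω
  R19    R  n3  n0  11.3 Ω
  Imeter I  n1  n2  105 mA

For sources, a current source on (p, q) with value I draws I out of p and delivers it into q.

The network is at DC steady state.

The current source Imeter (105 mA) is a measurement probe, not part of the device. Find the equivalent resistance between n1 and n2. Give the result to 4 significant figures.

R_eq = 10.98 Ω

MNA unknowns: 4 node voltages V₁..V_4
R1: Y=0.0004255 on G[3,1]
R2: Y=0.0006061 on G[3,0]
R3: Y=0.03390 on G[4,0]
R4: Y=0.05495 on G[1,0]
R5: Y=0.05650 on G[3,1]
R6: Y=0.002494 on G[1,0]
R7: Y=0.0006897 on G[1,3]
R8: Y=0.0002331 on G[1,0]
R9: Y=0.2398 on G[4,2]
R10: Y=0.0001222 on G[1,3]
R11: Y=0.003205 on G[2,1]
R12: Y=0.4016 on G[3,2]
R13: Y=0.1122 on G[3,0]
R14: Y=0.05128 on G[3,2]
R15: Y=0.0002525 on G[0,3]
R16: Y=0.0002208 on G[0,1]
R17: Y=0.002695 on G[0,3]
R18: Y=0.0008850 on G[1,3]
R19: Y=0.08850 on G[3,0]
Imeter: z[1]−=0.105, z[2]+=0.105
solve → V1=-0.7846, V2=0.3683, V3=0.1688, V4=0.3227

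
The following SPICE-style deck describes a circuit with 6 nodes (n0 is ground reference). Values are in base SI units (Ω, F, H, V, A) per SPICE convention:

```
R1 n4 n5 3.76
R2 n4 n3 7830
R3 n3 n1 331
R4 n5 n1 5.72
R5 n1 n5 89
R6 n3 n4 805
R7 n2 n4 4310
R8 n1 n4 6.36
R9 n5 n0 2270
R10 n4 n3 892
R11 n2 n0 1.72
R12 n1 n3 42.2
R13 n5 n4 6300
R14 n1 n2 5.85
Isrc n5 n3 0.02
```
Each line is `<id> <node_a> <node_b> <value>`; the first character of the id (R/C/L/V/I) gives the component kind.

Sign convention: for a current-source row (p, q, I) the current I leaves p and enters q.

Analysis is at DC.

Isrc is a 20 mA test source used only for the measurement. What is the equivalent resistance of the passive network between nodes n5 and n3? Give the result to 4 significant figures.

Element admittances at DC:
  Y(R1) = 0.2660 S between n4,n5
  Y(R2) = 0.0001277 S between n4,n3
  Y(R3) = 0.003021 S between n3,n1
  Y(R4) = 0.1748 S between n5,n1
  Y(R5) = 0.01124 S between n1,n5
  Y(R6) = 0.001242 S between n3,n4
  Y(R7) = 0.0002320 S between n2,n4
  Y(R8) = 0.1572 S between n1,n4
  Y(R9) = 0.0004405 S between n5,n0
  Y(R10) = 0.001121 S between n4,n3
  Y(R11) = 0.5814 S between n2,n0
  Y(R12) = 0.02370 S between n1,n3
  Y(R13) = 0.0001587 S between n5,n4
  Y(R14) = 0.1709 S between n1,n2
  Isrc: injects 0.02 A into n3 (from n5)
Assemble and solve the 5×5 MNA system:
  V(n1)=0.0002700  V(n2)=4.990e-05  V(n3)=0.6818  V(n4)=-0.03705  V(n5)=-0.06586

R_eq = 37.38 Ω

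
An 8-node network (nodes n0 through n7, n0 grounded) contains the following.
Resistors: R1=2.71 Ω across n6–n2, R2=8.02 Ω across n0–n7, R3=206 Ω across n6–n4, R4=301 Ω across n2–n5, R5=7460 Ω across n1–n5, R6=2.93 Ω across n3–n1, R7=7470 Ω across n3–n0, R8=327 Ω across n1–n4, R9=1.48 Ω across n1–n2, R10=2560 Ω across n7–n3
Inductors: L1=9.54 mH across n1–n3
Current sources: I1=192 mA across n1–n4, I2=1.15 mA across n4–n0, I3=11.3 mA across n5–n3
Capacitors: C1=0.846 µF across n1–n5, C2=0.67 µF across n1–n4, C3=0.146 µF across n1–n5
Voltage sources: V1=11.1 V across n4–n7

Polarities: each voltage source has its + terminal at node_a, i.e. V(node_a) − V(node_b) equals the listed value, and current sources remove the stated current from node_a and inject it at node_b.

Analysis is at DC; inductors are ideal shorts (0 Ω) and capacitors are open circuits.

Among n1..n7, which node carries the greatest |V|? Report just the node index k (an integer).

5

Apply KCL at each of the 7 non-ground nodes and solve the resulting linear system.
Node n1: branches {L1, I1, R5, C1, R6, R8, C2, R9, C3} → V_1 = -12.61
Node n2: branches {R1, R4, R9} → V_2 = -12.45
Node n3: branches {L1, R6, R7, R10, I3} → V_3 = -12.61
Node n4: branches {R3, I1, R8, I2, C2, V1} → V_4 = 11.10
Node n5: branches {R4, R5, C1, C3, I3} → V_5 = -15.73
Node n6: branches {R1, R3} → V_6 = -12.15
Node n7: branches {R2, R10, V1} → V_7 = 0.004311
Source currents: i(L1)=-0.01791, i(V1)=0.005463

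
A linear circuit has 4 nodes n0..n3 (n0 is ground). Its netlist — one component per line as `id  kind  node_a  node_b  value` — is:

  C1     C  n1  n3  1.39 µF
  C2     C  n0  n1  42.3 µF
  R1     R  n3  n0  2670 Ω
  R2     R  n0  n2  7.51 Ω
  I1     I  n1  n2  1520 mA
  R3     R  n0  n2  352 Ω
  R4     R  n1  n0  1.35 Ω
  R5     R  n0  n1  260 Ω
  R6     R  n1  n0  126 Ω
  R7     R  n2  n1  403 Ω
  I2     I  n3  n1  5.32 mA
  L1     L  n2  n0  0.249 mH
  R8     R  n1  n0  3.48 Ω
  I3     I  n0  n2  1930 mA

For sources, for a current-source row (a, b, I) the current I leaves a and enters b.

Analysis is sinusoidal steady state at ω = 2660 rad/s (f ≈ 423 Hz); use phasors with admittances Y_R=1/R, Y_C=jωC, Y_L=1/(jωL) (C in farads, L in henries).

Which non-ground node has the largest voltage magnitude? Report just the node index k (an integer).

2

Apply KCL at each of the 3 non-ground nodes and solve the resulting linear system.
Node n1: branches {C1, C2, I1, R4, R5, R6, R7, I2, R8} → V_1 = -1.440+0.1603j
Node n2: branches {R2, I1, R3, R7, L1, I3} → V_2 = 0.2074+2.264j
Node n3: branches {C1, R1, I2} → V_3 = -1.586+1.439j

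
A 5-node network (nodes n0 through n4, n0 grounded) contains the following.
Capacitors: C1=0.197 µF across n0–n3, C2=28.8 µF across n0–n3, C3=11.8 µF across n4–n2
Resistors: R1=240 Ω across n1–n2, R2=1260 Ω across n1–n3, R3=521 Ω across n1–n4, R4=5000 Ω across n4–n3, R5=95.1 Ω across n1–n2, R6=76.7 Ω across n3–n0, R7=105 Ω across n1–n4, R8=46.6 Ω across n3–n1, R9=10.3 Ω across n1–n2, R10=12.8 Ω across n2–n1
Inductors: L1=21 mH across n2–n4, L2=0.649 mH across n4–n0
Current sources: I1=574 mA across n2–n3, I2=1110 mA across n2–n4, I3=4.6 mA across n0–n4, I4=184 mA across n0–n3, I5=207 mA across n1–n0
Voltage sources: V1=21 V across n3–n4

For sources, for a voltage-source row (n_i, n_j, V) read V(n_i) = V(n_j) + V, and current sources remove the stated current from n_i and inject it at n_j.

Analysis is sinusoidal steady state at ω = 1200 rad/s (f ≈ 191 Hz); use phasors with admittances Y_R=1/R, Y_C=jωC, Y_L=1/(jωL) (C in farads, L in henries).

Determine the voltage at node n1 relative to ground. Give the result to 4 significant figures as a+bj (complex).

Element admittances at ω=1200 rad/s:
  Y(C1) = 0.000+0.0002364j S between n0,n3
  Y(R1) = 0.004167+0.000j S between n1,n2
  Y(L1) = 0.000-0.03968j S between n2,n4
  Y(R2) = 0.0007937+0.000j S between n1,n3
  Y(R3) = 0.001919+0.000j S between n1,n4
  Y(R4) = 0.0002000+0.000j S between n4,n3
  I1: injects 0.574 A into n3 (from n2)
  I2: injects 1.11 A into n4 (from n2)
  Y(R5) = 0.01052+0.000j S between n1,n2
  Y(R6) = 0.01304+0.000j S between n3,n0
  I3: injects 0.0046 A into n4 (from n0)
  Y(R7) = 0.009524+0.000j S between n1,n4
  Y(R8) = 0.02146+0.000j S between n3,n1
  I4: injects 0.184 A into n3 (from n0)
  I5: injects 0.207 A into n0 (from n1)
  Y(C2) = 0.000+0.03456j S between n0,n3
  Y(L2) = 0.000-1.284j S between n4,n0
  Y(R9) = 0.09709+0.000j S between n1,n2
  Y(C3) = 0.000+0.01416j S between n4,n2
  Y(R10) = 0.07812+0.000j S between n2,n1
  V1: constraint V(n3)−V(n4) = 21
Assemble and solve the 5×5 MNA system:
  V(n1)=-22.43-21.81j  V(n2)=-27.89-25.63j  V(n3)=21.58-0.2400j  V(n4)=0.5824-0.2400j
  i(V1)=-0.5155-1.228j

-22.43-21.81j V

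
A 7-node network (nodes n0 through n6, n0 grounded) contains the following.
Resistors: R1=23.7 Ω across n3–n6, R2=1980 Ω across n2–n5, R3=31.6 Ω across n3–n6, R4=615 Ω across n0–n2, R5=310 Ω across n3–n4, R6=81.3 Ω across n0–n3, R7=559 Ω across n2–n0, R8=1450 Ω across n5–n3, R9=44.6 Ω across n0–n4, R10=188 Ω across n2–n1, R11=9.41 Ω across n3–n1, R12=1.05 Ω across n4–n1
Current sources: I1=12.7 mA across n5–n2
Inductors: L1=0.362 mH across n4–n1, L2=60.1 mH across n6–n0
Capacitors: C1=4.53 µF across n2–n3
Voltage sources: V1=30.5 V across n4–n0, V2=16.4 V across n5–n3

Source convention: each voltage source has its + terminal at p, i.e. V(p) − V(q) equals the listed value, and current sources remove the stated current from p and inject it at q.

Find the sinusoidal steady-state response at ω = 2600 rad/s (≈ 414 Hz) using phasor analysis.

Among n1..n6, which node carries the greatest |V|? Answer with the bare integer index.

5

MNA unknowns: 6 node voltages V₁..V_6 plus 2 source currents (V1, V2)
R1: Y=0.04219+0.000j on G[3,6]
I1: z[5]−=0.0127, z[2]+=0.0127
R2: Y=0.0005051+0.000j on G[2,5]
R3: Y=0.03165+0.000j on G[3,6]
L1: Y=0.000-1.062j on G[4,1]
L2: Y=0.000-0.006400j on G[6,0]
R4: Y=0.001626+0.000j on G[0,2]
R5: Y=0.003226+0.000j on G[3,4]
R6: Y=0.01230+0.000j on G[0,3]
R7: Y=0.001789+0.000j on G[2,0]
R8: Y=0.0006897+0.000j on G[5,3]
R9: Y=0.02242+0.000j on G[0,4]
R10: Y=0.005319+0.000j on G[2,1]
R11: Y=0.1063+0.000j on G[3,1]
R12: Y=0.9524+0.000j on G[4,1]
C1: Y=0.000+0.01178j on G[2,3]
V1: row V4−V0=30.5, i_V1 at 4,0
V2: row V5−V3=16.4, i_V2 at 5,3
solve → V1=30.23-0.1518j, V2=24.02+3.274j, V3=26.61+1.009j, V4=30.50+0.000j, V5=43.01+1.009j, V6=26.32+3.291j
aux → i_V1=-1.114+0.1449j, i_V2=-0.03360+0.001144j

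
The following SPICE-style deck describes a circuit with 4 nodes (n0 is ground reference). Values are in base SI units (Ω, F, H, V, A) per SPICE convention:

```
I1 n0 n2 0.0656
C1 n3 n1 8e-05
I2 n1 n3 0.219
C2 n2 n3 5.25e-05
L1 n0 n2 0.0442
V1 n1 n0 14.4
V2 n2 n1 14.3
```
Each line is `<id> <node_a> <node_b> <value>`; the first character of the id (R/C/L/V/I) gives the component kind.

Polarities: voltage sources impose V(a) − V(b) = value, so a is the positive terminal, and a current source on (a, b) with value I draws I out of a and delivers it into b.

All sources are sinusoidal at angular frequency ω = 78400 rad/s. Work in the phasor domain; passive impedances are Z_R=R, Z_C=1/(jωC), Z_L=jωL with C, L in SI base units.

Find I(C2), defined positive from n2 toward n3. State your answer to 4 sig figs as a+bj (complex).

-0.08677+35.54j A

Element admittances at ω=78400 rad/s:
  I1: injects 0.0656 A into n2 (from n0)
  Y(C1) = 0.000+6.272j S between n3,n1
  I2: injects 0.219 A into n3 (from n1)
  Y(C2) = 0.000+4.116j S between n2,n3
  Y(L1) = 0.000-0.0002886j S between n0,n2
  V1: constraint V(n1)−V(n0) = 14.4
  V2: constraint V(n2)−V(n1) = 14.3
Assemble and solve the 5×5 MNA system:
  V(n1)=14.40+0.000j  V(n2)=28.70+0.000j  V(n3)=20.07-0.02108j
  i(V1)=0.06560+0.008282j  i(V2)=0.1524-35.53j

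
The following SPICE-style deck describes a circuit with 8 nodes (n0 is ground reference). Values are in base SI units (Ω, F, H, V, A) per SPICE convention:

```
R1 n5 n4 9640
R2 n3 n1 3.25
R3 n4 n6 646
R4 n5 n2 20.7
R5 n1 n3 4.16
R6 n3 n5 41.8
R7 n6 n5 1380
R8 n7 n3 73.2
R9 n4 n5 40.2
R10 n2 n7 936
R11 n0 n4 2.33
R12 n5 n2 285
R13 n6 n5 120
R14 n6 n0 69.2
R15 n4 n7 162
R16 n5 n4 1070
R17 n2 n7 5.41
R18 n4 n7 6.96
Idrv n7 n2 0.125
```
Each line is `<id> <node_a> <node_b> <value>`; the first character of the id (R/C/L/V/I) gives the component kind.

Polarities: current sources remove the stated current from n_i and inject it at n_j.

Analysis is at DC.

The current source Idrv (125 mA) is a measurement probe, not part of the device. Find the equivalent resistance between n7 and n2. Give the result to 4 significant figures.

R_eq = 4.837 Ω

Apply KCL at each of the 7 non-ground nodes and solve the resulting linear system.
Node n1: branches {R2, R5} → V_1 = 0.1636
Node n2: branches {R4, R10, R12, R17, Idrv} → V_2 = 0.5380
Node n3: branches {R2, R5, R6, R8} → V_3 = 0.1636
Node n4: branches {R1, R3, R9, R11, R15, R16, R18} → V_4 = -0.003584
Node n5: branches {R1, R4, R6, R7, R9, R12, R13, R16} → V_5 = 0.2950
Node n6: branches {R3, R7, R13, R14} → V_6 = 0.1064
Node n7: branches {R8, R10, R15, R17, R18, Idrv} → V_7 = -0.06662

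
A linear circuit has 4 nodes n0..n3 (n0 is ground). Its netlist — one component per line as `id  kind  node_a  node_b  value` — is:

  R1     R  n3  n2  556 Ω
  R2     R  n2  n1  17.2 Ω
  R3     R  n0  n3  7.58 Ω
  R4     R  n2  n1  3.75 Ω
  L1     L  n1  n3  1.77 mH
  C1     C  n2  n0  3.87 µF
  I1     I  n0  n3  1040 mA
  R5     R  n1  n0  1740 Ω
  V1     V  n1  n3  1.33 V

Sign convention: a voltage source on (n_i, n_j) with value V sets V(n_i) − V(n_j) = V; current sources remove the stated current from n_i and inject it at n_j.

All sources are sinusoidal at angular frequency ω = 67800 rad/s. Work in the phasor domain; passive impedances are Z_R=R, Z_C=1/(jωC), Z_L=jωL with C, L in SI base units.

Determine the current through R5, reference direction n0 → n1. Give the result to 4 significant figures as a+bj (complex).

Element admittances at ω=67800 rad/s:
  Y(R1) = 0.001799+0.000j S between n3,n2
  Y(R2) = 0.05814+0.000j S between n2,n1
  Y(R3) = 0.1319+0.000j S between n0,n3
  Y(R4) = 0.2667+0.000j S between n2,n1
  Y(L1) = 0.000-0.008333j S between n1,n3
  Y(C1) = 0.000+0.2624j S between n2,n0
  I1: injects 1.04 A into n3 (from n0)
  Y(R5) = 0.0005747+0.000j S between n1,n0
  V1: constraint V(n1)−V(n3) = 1.33
Assemble and solve the 4×4 MNA system:
  V(n1)=3.398-2.075j  V(n2)=1.048-2.916j  V(n3)=2.068-2.075j
  i(V1)=-0.7653-0.2611j

-0.001953+0.001192j A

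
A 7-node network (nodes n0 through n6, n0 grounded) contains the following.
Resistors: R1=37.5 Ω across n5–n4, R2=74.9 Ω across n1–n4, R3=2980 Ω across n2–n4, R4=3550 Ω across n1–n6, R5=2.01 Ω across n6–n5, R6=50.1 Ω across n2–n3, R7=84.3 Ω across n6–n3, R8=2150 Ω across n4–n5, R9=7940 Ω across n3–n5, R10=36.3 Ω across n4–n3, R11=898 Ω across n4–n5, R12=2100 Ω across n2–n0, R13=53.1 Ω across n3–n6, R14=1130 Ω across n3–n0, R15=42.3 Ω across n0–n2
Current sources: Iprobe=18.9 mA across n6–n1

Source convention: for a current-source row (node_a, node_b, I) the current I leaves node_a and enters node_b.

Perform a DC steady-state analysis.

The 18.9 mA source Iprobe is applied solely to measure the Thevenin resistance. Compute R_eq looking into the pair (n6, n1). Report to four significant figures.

R_eq = 96.39 Ω

Element admittances at DC:
  Y(R1) = 0.02667 S between n5,n4
  Y(R2) = 0.01335 S between n1,n4
  Y(R3) = 0.0003356 S between n2,n4
  Y(R4) = 0.0002817 S between n1,n6
  Y(R5) = 0.4975 S between n6,n5
  Y(R6) = 0.01996 S between n2,n3
  Y(R7) = 0.01186 S between n6,n3
  Y(R8) = 0.0004651 S between n4,n5
  Y(R9) = 0.0001259 S between n3,n5
  Y(R10) = 0.02755 S between n4,n3
  Y(R11) = 0.001114 S between n4,n5
  Y(R12) = 0.0004762 S between n2,n0
  Y(R13) = 0.01883 S between n3,n6
  Y(R14) = 0.0008850 S between n3,n0
  Y(R15) = 0.02364 S between n0,n2
  Iprobe: injects 0.0189 A into n1 (from n6)
Assemble and solve the 6×6 MNA system:
  V(n1)=1.607  V(n2)=0.0001311  V(n3)=-0.003572  V(n4)=0.2298  V(n5)=-0.1908  V(n6)=-0.2148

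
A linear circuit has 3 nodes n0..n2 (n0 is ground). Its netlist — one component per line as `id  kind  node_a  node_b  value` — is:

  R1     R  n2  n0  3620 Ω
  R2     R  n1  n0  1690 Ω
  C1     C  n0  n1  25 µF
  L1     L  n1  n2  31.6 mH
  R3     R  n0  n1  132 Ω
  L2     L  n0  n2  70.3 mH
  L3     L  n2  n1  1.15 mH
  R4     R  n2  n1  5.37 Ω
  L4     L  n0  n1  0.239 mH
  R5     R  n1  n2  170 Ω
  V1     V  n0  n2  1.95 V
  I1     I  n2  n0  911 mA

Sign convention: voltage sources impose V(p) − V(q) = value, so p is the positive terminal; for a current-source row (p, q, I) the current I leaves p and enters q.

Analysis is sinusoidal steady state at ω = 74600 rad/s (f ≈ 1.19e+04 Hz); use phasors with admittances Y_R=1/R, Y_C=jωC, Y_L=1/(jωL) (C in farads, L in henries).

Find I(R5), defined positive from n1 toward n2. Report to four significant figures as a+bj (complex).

MNA unknowns: 2 node voltages V₁..V_2 plus 1 source current (V1)
R1: Y=0.0002762+0.000j on G[2,0]
R2: Y=0.0005917+0.000j on G[1,0]
C1: Y=0.000+1.865j on G[0,1]
L1: Y=0.000-0.0004242j on G[1,2]
R3: Y=0.007576+0.000j on G[0,1]
L2: Y=0.000-0.0001907j on G[0,2]
L3: Y=0.000-0.01166j on G[2,1]
R4: Y=0.1862+0.000j on G[2,1]
L4: Y=0.000-0.05609j on G[0,1]
R5: Y=0.005882+0.000j on G[1,2]
V1: row V0−V2=1.95, i_V1 at 0,2
I1: z[2]−=0.911, z[0]+=0.911
solve → V1=-0.01000+0.2074j, V2=-1.950+0.000j
aux → i_V1=0.5353-0.01603j

0.01141+0.001220j A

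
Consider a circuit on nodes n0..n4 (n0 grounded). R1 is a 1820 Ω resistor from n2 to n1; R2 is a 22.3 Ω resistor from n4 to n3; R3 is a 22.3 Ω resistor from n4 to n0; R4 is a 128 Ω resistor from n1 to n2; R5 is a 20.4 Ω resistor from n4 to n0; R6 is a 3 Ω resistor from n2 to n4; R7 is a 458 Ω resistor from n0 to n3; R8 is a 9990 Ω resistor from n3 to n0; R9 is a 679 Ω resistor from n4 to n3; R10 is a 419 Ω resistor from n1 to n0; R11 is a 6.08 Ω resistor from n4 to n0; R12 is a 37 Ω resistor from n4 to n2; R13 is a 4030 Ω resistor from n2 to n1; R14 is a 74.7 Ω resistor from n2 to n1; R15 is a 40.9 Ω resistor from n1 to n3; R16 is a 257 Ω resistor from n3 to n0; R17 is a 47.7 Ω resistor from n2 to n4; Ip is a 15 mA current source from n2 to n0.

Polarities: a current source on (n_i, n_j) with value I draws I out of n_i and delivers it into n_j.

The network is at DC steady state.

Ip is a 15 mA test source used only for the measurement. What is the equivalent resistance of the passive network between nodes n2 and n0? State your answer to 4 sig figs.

R_eq = 6.270 Ω

Apply KCL at each of the 4 non-ground nodes and solve the resulting linear system.
Node n1: branches {R1, R4, R10, R13, R14, R15} → V_1 = -0.07048
Node n2: branches {R1, R4, R6, R12, R13, R14, R17, Ip} → V_2 = -0.09405
Node n3: branches {R2, R7, R8, R9, R15, R16} → V_3 = -0.05615
Node n4: branches {R2, R3, R5, R6, R9, R11, R12, R17} → V_4 = -0.05607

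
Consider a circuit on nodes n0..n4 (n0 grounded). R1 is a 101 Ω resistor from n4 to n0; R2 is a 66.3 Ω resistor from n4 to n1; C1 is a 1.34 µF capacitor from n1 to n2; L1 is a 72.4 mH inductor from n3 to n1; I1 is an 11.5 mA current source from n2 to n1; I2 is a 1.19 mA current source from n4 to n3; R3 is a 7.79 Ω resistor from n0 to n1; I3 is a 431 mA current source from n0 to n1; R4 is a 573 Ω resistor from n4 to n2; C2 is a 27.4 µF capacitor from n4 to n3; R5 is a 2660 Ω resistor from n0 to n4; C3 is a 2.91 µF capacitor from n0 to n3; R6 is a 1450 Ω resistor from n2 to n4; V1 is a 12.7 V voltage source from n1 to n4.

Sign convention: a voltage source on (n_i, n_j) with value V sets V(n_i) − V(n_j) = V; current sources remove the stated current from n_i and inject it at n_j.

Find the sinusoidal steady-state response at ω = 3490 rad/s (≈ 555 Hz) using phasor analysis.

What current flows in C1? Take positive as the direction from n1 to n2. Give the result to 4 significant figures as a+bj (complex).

Apply KCL at each of the 4 non-ground nodes and solve the resulting linear system.
Node n1: branches {R2, C1, L1, I1, R3, I3, V1} → V_1 = 4.089+0.6040j
Node n2: branches {C1, I1, R4, R6} → V_2 = 0.3733+7.741j
Node n3: branches {L1, I2, C2, C3} → V_3 = -8.246+0.5321j
Node n4: branches {R1, R2, I2, R4, C2, R5, R6, V1} → V_4 = -8.611+0.6040j
Source currents: i(V1)=-0.3076-0.04610j

0.03338+0.01738j A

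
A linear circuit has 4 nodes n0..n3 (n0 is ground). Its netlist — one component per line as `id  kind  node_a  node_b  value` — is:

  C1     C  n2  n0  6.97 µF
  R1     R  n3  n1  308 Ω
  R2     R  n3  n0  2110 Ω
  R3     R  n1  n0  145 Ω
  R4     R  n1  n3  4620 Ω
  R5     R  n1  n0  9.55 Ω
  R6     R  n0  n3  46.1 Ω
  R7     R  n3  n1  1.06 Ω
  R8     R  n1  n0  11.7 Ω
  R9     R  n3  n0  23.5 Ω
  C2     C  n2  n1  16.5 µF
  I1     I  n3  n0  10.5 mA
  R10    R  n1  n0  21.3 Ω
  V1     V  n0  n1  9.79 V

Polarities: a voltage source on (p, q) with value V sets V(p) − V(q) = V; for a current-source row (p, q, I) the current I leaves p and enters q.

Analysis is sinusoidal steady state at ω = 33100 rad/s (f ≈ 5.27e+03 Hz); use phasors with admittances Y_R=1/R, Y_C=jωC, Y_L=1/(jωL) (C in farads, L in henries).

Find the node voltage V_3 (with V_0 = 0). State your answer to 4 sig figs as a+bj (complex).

-9.174+0.000j V

MNA unknowns: 3 node voltages V₁..V_3 plus 1 source current (V1)
C1: Y=0.000+0.2307j on G[2,0]
R1: Y=0.003247+0.000j on G[3,1]
R2: Y=0.0004739+0.000j on G[3,0]
R3: Y=0.006897+0.000j on G[1,0]
R4: Y=0.0002165+0.000j on G[1,3]
R5: Y=0.1047+0.000j on G[1,0]
R6: Y=0.02169+0.000j on G[0,3]
R7: Y=0.9434+0.000j on G[3,1]
R8: Y=0.08547+0.000j on G[1,0]
R9: Y=0.04255+0.000j on G[3,0]
C2: Y=0.000+0.5462j on G[2,1]
I1: z[3]−=0.0105, z[0]+=0.0105
R10: Y=0.04695+0.000j on G[1,0]
V1: row V0−V1=9.79, i_V1 at 0,1
solve → V1=-9.790+0.000j, V2=-6.883+0.000j, V3=-9.174+0.000j
aux → i_V1=-2.972-1.588j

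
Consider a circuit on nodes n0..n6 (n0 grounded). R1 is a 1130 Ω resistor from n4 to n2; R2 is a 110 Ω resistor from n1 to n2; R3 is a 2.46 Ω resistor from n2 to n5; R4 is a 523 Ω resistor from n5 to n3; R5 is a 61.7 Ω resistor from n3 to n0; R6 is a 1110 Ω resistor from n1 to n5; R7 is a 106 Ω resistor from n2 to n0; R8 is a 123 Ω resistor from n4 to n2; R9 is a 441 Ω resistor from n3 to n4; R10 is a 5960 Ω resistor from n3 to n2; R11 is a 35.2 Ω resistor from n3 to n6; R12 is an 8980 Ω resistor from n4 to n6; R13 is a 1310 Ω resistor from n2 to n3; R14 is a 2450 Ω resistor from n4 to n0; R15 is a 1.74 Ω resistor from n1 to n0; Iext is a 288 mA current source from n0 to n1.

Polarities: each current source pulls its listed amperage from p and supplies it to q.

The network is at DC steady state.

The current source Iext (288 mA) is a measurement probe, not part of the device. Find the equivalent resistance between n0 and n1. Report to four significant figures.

Element admittances at DC:
  Y(R1) = 0.0008850 S between n4,n2
  Y(R2) = 0.009091 S between n1,n2
  Y(R3) = 0.4065 S between n2,n5
  Y(R4) = 0.001912 S between n5,n3
  Y(R5) = 0.01621 S between n3,n0
  Y(R6) = 0.0009009 S between n1,n5
  Y(R7) = 0.009434 S between n2,n0
  Y(R8) = 0.008130 S between n4,n2
  Y(R9) = 0.002268 S between n3,n4
  Y(R10) = 0.0001678 S between n3,n2
  Y(R11) = 0.02841 S between n3,n6
  Y(R12) = 0.0001114 S between n4,n6
  Y(R13) = 0.0007634 S between n2,n3
  Y(R14) = 0.0004082 S between n4,n0
  Y(R15) = 0.5747 S between n1,n0
  Iext: injects 0.288 A into n1 (from n0)
Assemble and solve the 6×6 MNA system:
  V(n1)=0.4962  V(n2)=0.2122  V(n3)=0.04720  V(n4)=0.1716  V(n5)=0.2121  V(n6)=0.04768

R_eq = 1.723 Ω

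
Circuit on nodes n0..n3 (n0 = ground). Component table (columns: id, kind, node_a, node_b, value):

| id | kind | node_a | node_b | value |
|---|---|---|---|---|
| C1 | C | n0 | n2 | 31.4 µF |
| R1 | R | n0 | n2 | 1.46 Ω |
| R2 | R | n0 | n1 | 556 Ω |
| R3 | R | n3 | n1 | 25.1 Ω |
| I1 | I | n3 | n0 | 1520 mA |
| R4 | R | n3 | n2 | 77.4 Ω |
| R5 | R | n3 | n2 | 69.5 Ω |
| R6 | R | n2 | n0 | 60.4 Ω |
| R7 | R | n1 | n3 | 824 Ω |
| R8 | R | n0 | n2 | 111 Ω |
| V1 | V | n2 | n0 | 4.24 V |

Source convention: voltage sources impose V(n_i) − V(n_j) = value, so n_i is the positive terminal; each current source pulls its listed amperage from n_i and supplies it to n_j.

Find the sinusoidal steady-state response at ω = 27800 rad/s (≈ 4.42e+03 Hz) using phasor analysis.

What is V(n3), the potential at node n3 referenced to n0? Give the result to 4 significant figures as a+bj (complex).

Apply KCL at each of the 3 non-ground nodes and solve the resulting linear system.
Node n1: branches {R2, R3, R7} → V_1 = -46.34+0.000j
Node n2: branches {C1, R1, R4, R5, R6, R8, V1} → V_2 = 4.240+0.000j
Node n3: branches {R3, I1, R4, R5, R7} → V_3 = -48.37+0.000j
Source currents: i(V1)=-4.449-3.701j

-48.37+0.000j V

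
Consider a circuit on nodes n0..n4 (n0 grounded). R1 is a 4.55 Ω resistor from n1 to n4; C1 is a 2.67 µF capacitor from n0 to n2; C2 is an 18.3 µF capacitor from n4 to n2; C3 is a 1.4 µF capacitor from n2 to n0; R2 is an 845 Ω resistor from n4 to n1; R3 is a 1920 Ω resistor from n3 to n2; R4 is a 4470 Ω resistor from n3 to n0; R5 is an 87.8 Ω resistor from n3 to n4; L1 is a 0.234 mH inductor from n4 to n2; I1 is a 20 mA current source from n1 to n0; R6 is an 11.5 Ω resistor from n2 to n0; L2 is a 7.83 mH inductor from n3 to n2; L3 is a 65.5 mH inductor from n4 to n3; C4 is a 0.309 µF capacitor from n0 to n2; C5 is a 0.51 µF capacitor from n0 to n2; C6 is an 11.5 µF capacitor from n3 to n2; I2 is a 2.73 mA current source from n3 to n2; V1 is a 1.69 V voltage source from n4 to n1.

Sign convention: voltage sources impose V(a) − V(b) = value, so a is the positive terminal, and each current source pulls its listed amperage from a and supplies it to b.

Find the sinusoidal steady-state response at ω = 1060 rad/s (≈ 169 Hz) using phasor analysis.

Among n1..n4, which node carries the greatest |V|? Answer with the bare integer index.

1

Element admittances at ω=1060 rad/s:
  Y(R1) = 0.2198+0.000j S between n1,n4
  Y(C1) = 0.000+0.002830j S between n0,n2
  Y(C2) = 0.000+0.01940j S between n4,n2
  Y(C3) = 0.000+0.001484j S between n2,n0
  Y(R2) = 0.001183+0.000j S between n4,n1
  Y(R3) = 0.0005208+0.000j S between n3,n2
  Y(R4) = 0.0002237+0.000j S between n3,n0
  Y(R5) = 0.01139+0.000j S between n3,n4
  Y(L1) = 0.000-4.032j S between n4,n2
  I1: injects 0.02 A into n0 (from n1)
  Y(R6) = 0.08696+0.000j S between n2,n0
  Y(L2) = 0.000-0.1205j S between n3,n2
  Y(L3) = 0.000-0.01440j S between n4,n3
  Y(C4) = 0.000+0.0003275j S between n0,n2
  Y(C5) = 0.000+0.0005406j S between n0,n2
  Y(C6) = 0.000+0.01219j S between n3,n2
  I2: injects 0.00273 A into n2 (from n3)
  V1: constraint V(n4)−V(n1) = 1.69
Assemble and solve the 5×5 MNA system:
  V(n1)=-1.919+0.008594j  V(n2)=-0.2286+0.01365j  V(n3)=-0.2303-0.008608j  V(n4)=-0.2286+0.008594j
  i(V1)=-0.3534+0.000j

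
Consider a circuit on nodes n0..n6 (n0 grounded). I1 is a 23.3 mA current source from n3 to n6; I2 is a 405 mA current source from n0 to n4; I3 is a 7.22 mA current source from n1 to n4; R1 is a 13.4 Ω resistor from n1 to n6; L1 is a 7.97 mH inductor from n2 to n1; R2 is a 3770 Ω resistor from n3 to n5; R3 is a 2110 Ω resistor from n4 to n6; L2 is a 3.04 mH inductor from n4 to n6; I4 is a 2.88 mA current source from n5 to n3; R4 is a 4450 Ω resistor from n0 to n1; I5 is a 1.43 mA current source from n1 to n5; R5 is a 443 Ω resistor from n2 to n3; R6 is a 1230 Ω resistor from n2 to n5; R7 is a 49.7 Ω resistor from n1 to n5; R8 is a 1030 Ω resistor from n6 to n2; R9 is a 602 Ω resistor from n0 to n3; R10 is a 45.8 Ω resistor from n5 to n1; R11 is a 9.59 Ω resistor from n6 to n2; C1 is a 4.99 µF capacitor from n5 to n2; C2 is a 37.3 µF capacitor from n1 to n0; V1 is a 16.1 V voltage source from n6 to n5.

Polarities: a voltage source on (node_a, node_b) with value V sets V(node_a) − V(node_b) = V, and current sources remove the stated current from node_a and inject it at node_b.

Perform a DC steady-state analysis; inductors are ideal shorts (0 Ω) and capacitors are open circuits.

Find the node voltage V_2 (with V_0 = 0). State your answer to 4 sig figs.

337.8 V

Element admittances at DC:
  I1: injects 0.0233 A into n6 (from n3)
  I2: injects 0.405 A into n4 (from n0)
  I3: injects 0.00722 A into n4 (from n1)
  Y(R1) = 0.07463 S between n1,n6
  L1: short n2↔n1 (DC inductor)
  Y(R2) = 0.0002653 S between n3,n5
  Y(R3) = 0.0004739 S between n4,n6
  L2: short n4↔n6 (DC inductor)
  I4: injects 0.00288 A into n3 (from n5)
  Y(R4) = 0.0002247 S between n0,n1
  I5: injects 0.00143 A into n5 (from n1)
  Y(R5) = 0.002257 S between n2,n3
  Y(R6) = 0.0008130 S between n2,n5
  Y(R7) = 0.02012 S between n1,n5
  Y(R8) = 0.0009709 S between n6,n2
  Y(R9) = 0.001661 S between n0,n3
  Y(R10) = 0.02183 S between n5,n1
  Y(R11) = 0.1043 S between n6,n2
  Y(C1) = 0.000 S between n5,n2
  Y(C2) = 0.000 S between n1,n0
  V1: constraint V(n6)−V(n5) = 16.1
Assemble and solve the 9×9 MNA system:
  V(n1)=337.8  V(n2)=337.8  V(n3)=198.1  V(n4)=342.7  V(n5)=326.6  V(n6)=342.7
  i(L1)=0.1900  i(L2)=0.4122  i(V1)=-0.4439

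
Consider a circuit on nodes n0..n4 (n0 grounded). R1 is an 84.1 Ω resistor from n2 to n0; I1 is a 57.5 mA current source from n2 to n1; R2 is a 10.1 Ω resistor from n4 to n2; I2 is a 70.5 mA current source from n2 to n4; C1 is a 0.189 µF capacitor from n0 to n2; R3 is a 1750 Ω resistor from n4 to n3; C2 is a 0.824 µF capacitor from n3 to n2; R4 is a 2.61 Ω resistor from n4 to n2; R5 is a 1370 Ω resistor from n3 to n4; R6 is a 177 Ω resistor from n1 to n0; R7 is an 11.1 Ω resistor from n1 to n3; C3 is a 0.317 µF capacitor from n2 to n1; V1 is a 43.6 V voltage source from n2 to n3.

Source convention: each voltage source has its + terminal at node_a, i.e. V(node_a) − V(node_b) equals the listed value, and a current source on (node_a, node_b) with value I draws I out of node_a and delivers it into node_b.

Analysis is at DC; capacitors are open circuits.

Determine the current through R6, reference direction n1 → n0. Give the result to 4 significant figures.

MNA unknowns: 4 node voltages V₁..V_4 plus 1 source current (V1)
R1: Y=0.01189 on G[2,0]
I1: z[2]−=0.0575, z[1]+=0.0575
R2: Y=0.09901 on G[4,2]
I2: z[2]−=0.0705, z[4]+=0.0705
C1: Y=0.000 on G[0,2]
R3: Y=0.0005714 on G[4,3]
C2: Y=0.000 on G[3,2]
R4: Y=0.3831 on G[4,2]
R5: Y=0.0007299 on G[3,4]
R6: Y=0.005650 on G[1,0]
R7: Y=0.09009 on G[1,3]
C3: Y=0.000 on G[2,1]
V1: row V2−V3=43.6, i_V1 at 2,3
solve → V1=-27.94, V2=13.27, V3=-30.33, V4=13.30
aux → i_V1=-0.2721

-0.1578 A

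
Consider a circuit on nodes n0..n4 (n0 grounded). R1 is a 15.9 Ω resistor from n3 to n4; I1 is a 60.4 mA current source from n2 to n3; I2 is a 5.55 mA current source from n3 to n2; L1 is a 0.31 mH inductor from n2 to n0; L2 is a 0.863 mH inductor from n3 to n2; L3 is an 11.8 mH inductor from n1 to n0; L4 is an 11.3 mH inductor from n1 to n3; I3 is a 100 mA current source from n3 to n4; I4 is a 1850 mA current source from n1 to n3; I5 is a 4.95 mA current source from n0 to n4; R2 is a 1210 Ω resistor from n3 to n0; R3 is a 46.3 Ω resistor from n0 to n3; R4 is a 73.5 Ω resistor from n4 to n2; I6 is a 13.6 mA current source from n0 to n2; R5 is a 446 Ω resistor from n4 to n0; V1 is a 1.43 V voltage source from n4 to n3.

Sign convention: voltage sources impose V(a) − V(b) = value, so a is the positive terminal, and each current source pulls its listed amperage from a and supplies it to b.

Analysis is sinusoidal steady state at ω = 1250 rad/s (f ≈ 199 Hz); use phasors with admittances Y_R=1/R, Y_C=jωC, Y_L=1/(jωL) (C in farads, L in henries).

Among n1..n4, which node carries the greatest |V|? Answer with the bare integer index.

1

MNA unknowns: 4 node voltages V₁..V_4 plus 1 source current (V1)
R1: Y=0.06289+0.000j on G[3,4]
I1: z[2]−=0.0604, z[3]+=0.0604
I2: z[3]−=0.00555, z[2]+=0.00555
L1: Y=0.000-2.581j on G[2,0]
L2: Y=0.000-0.9270j on G[3,2]
L3: Y=0.000-0.06780j on G[1,0]
L4: Y=0.000-0.07080j on G[1,3]
I3: z[3]−=0.1, z[4]+=0.1
I4: z[1]−=1.85, z[3]+=1.85
I5: z[0]−=0.00495, z[4]+=0.00495
R2: Y=0.0008264+0.000j on G[3,0]
R3: Y=0.02160+0.000j on G[0,3]
R4: Y=0.01361+0.000j on G[4,2]
I6: z[0]−=0.0136, z[2]+=0.0136
R5: Y=0.002242+0.000j on G[4,0]
V1: row V4−V3=1.43, i_V1 at 4,3
solve → V1=0.02981-12.68j, V2=0.01168+0.3386j, V3=0.05836+1.304j, V4=1.488+1.304j
aux → i_V1=-0.008415-0.01606j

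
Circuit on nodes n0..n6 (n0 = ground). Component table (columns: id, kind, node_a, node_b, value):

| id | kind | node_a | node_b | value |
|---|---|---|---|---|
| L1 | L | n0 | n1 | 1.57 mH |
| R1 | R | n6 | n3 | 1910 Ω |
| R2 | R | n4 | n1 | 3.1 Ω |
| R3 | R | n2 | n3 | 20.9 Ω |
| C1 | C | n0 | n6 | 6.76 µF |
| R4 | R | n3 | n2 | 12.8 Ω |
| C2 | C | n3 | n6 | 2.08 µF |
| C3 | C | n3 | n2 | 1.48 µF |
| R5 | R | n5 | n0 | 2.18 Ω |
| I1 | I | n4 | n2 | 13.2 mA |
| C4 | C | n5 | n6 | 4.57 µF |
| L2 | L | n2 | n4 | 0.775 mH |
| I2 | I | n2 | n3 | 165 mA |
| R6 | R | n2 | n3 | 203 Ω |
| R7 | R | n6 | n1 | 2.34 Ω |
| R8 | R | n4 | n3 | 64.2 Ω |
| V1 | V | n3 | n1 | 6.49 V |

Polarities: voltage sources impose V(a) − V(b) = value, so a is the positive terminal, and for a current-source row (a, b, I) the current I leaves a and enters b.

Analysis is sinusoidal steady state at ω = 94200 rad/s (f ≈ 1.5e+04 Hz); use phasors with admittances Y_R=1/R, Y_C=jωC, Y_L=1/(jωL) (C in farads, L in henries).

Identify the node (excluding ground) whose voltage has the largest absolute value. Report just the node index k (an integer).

Element admittances at ω=94200 rad/s:
  Y(L1) = 0.000-0.006762j S between n0,n1
  Y(R1) = 0.0005236+0.000j S between n6,n3
  Y(R2) = 0.3226+0.000j S between n4,n1
  Y(R3) = 0.04785+0.000j S between n2,n3
  Y(C1) = 0.000+0.6368j S between n0,n6
  Y(R4) = 0.07812+0.000j S between n3,n2
  Y(C2) = 0.000+0.1959j S between n3,n6
  Y(C3) = 0.000+0.1394j S between n3,n2
  Y(R5) = 0.4587+0.000j S between n5,n0
  I1: injects 0.0132 A into n2 (from n4)
  Y(C4) = 0.000+0.4305j S between n5,n6
  Y(L2) = 0.000-0.01370j S between n2,n4
  I2: injects 0.165 A into n3 (from n2)
  Y(R6) = 0.004926+0.000j S between n2,n3
  Y(R7) = 0.4274+0.000j S between n6,n1
  Y(R8) = 0.01558+0.000j S between n4,n3
  V1: constraint V(n3)−V(n1) = 6.49
Assemble and solve the 7×7 MNA system:
  V(n1)=-1.109-2.504j  V(n2)=5.088-1.575j  V(n3)=5.381-2.504j  V(n4)=-0.8019-2.742j  V(n5)=0.008522-0.01137j  V(n6)=-0.003589-0.02045j
  i(V1)=-0.5885-0.9768j

3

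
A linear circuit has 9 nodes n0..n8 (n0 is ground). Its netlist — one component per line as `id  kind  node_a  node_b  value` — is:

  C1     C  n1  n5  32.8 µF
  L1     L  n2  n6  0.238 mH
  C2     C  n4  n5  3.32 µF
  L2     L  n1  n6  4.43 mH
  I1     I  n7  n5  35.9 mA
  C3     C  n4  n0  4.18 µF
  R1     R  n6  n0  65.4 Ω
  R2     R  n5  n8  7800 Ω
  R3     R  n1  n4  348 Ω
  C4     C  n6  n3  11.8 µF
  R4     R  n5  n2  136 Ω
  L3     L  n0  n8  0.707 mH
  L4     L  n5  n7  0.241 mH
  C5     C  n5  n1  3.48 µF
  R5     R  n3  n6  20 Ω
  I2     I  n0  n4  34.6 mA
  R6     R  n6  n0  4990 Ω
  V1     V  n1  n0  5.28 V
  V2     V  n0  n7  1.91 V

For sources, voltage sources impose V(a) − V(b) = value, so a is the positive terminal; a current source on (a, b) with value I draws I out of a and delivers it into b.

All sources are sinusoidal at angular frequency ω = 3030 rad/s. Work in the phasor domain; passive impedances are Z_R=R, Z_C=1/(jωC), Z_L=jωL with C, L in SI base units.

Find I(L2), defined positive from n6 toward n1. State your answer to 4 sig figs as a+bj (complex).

Element admittances at ω=3030 rad/s:
  Y(C1) = 0.000+0.09938j S between n1,n5
  Y(L1) = 0.000-1.387j S between n2,n6
  Y(C2) = 0.000+0.01006j S between n4,n5
  Y(L2) = 0.000-0.07450j S between n1,n6
  I1: injects 0.0359 A into n5 (from n7)
  Y(C3) = 0.000+0.01267j S between n4,n0
  Y(R1) = 0.01529+0.000j S between n6,n0
  Y(R2) = 0.0001282+0.000j S between n5,n8
  Y(R3) = 0.002874+0.000j S between n1,n4
  Y(C4) = 0.000+0.03575j S between n6,n3
  Y(R4) = 0.007353+0.000j S between n5,n2
  Y(L3) = 0.000-0.4668j S between n0,n8
  Y(L4) = 0.000-1.369j S between n5,n7
  Y(C5) = 0.000+0.01054j S between n5,n1
  Y(R5) = 0.05000+0.000j S between n3,n6
  I2: injects 0.0346 A into n4 (from n0)
  Y(R6) = 0.0002004+0.000j S between n6,n0
  V1: constraint V(n1)−V(n0) = 5.28
  V2: constraint V(n0)−V(n7) = 1.91
Assemble and solve the 10×10 MNA system:
  V(n1)=5.280+0.000j  V(n2)=4.735-1.743j  V(n3)=4.745-1.705j  V(n4)=-0.8392-2.256j  V(n5)=-2.540+0.08998j  V(n6)=4.745-1.705j  V(n7)=-1.910+0.000j  V(n8)=-2.490e-05-0.0006977j
  i(V1)=-0.1545-0.8263j  i(V2)=-0.08732-0.8633j

-0.1270+0.03989j A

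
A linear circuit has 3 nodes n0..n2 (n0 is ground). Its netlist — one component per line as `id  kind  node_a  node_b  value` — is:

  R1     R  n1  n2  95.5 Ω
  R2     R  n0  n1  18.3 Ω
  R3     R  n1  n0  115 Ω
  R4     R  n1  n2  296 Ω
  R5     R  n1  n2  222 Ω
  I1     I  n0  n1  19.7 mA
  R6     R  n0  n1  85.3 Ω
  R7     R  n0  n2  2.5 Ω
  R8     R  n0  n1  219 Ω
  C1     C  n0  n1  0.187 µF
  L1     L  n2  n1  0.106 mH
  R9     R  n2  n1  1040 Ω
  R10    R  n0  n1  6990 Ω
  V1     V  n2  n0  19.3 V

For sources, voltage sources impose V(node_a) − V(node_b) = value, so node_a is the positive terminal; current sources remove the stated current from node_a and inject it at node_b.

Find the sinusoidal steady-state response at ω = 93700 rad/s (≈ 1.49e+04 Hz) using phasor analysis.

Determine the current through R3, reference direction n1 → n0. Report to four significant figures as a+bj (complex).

MNA unknowns: 2 node voltages V₁..V_2 plus 1 source current (V1)
R1: Y=0.01047+0.000j on G[1,2]
R2: Y=0.05464+0.000j on G[0,1]
R3: Y=0.008696+0.000j on G[1,0]
R4: Y=0.003378+0.000j on G[1,2]
R5: Y=0.004505+0.000j on G[1,2]
I1: z[0]−=0.0197, z[1]+=0.0197
R6: Y=0.01172+0.000j on G[0,1]
R7: Y=0.4000+0.000j on G[0,2]
R8: Y=0.004566+0.000j on G[0,1]
C1: Y=0.000+0.01752j on G[0,1]
L1: Y=0.000-0.1007j on G[2,1]
R9: Y=0.0009615+0.000j on G[2,1]
R10: Y=0.0001431+0.000j on G[0,1]
V1: row V2−V0=19.3, i_V1 at 2,0
solve → V1=11.98-9.556j, V2=19.30+0.000j
aux → i_V1=-8.823+0.5524j

0.1042-0.08309j A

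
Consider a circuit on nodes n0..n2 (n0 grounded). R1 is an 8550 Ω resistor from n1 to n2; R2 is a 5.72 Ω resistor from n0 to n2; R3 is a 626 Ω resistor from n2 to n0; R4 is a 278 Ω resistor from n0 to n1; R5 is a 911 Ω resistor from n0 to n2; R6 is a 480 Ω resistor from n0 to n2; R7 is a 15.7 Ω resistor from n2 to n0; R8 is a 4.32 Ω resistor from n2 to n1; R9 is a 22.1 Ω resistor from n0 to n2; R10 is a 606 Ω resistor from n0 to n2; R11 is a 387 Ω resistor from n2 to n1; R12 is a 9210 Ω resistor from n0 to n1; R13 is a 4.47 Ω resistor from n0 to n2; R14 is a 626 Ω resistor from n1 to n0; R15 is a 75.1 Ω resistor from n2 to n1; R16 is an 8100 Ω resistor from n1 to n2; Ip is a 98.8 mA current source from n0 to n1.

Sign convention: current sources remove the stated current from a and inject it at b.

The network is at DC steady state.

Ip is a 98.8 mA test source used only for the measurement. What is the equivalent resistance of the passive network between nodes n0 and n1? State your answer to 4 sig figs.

R_eq = 5.800 Ω

Apply KCL at each of the 2 non-ground nodes and solve the resulting linear system.
Node n1: branches {R1, R4, R8, R11, R12, R14, R15, R16, Ip} → V_1 = 0.5731
Node n2: branches {R1, R2, R3, R5, R6, R7, R8, R9, R10, R11, R13, R15, R16} → V_2 = 0.1863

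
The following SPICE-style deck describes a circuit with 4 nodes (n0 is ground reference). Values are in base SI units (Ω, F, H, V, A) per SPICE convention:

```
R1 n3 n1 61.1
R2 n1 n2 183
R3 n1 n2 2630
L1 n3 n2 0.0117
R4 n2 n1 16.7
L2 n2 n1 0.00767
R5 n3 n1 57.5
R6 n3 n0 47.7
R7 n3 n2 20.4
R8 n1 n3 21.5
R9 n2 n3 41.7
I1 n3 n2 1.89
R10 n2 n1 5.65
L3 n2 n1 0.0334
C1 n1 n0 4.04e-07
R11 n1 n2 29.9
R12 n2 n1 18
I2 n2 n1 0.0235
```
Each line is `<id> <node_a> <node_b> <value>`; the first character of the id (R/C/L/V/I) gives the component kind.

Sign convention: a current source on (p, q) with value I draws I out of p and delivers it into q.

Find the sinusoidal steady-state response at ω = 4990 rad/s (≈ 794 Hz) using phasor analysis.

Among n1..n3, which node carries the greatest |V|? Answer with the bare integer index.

Element admittances at ω=4990 rad/s:
  Y(R1) = 0.01637+0.000j S between n3,n1
  Y(R2) = 0.005464+0.000j S between n1,n2
  Y(R3) = 0.0003802+0.000j S between n1,n2
  Y(L1) = 0.000-0.01713j S between n3,n2
  Y(R4) = 0.05988+0.000j S between n2,n1
  Y(L2) = 0.000-0.02613j S between n2,n1
  Y(R5) = 0.01739+0.000j S between n3,n1
  Y(R6) = 0.02096+0.000j S between n3,n0
  Y(R7) = 0.04902+0.000j S between n3,n2
  Y(R8) = 0.04651+0.000j S between n1,n3
  Y(R9) = 0.02398+0.000j S between n2,n3
  I1: injects 1.89 A into n2 (from n3)
  Y(R10) = 0.1770+0.000j S between n2,n1
  Y(L3) = 0.000-0.006000j S between n2,n1
  Y(C1) = 0.000+0.002016j S between n1,n0
  Y(R11) = 0.03344+0.000j S between n1,n2
  Y(R12) = 0.05556+0.000j S between n2,n1
  I2: injects 0.0235 A into n1 (from n2)
Assemble and solve the 3×3 MNA system:
  V(n1)=10.95+0.03477j  V(n2)=13.47+0.6087j  V(n3)=0.003344-1.053j

2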